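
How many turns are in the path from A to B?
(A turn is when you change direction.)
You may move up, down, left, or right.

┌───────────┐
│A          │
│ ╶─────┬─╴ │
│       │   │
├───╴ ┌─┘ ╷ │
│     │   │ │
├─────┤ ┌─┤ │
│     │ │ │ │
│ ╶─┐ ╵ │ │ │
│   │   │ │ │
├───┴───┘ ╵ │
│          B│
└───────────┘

Directions: right, right, right, right, right, down, down, down, down, down
Number of turns: 1

Solution:

┌───────────┐
│A → → → → ↓│
│ ╶─────┬─╴ │
│       │  ↓│
├───╴ ┌─┘ ╷ │
│     │   │↓│
├─────┤ ┌─┤ │
│     │ │ │↓│
│ ╶─┐ ╵ │ │ │
│   │   │ │↓│
├───┴───┘ ╵ │
│          B│
└───────────┘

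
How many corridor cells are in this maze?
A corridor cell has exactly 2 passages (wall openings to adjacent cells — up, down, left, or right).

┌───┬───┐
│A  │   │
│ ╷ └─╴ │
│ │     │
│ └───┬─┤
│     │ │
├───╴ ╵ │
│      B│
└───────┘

Counting cells with exactly 2 passages:
Total corridor cells: 12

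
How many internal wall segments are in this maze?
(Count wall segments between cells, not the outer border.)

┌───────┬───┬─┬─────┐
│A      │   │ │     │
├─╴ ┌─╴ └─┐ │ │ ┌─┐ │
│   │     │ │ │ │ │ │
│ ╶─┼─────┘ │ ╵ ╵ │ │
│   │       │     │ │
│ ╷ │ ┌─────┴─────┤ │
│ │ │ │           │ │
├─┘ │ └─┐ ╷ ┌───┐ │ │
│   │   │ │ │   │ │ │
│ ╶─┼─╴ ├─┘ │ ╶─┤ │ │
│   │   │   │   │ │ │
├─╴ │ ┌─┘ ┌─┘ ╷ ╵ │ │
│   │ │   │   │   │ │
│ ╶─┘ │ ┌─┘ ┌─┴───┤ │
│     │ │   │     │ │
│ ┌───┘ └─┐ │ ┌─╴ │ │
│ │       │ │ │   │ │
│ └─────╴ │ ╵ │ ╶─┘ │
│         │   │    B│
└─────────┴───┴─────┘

Counting internal wall segments:
Total internal walls: 81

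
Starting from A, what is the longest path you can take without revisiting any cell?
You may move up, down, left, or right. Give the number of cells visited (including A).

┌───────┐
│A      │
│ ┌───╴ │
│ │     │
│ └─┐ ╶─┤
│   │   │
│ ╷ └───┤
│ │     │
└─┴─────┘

Finding longest simple path using DFS:
Start: (0, 0)
Longest path visits 8 cells
Path: A → right → right → right → down → left → down → right

Solution:

┌───────┐
│A → → ↓│
│ ┌───╴ │
│ │  ↓ ↲│
│ └─┐ ╶─┤
│   │↳ B│
│ ╷ └───┤
│ │     │
└─┴─────┘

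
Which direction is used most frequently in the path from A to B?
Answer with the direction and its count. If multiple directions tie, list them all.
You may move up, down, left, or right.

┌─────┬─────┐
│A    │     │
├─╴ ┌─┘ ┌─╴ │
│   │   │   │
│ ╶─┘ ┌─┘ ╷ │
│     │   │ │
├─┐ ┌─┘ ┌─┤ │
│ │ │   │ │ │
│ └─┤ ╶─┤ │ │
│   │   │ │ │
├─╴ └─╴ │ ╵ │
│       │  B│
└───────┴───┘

Directions: right, down, left, down, right, right, up, right, up, right, right, down, down, down, down, down
Counts: {'right': 6, 'down': 7, 'left': 1, 'up': 2}
Most common: down (7 times)

Solution:

┌─────┬─────┐
│A ↓  │↱ → ↓│
├─╴ ┌─┘ ┌─╴ │
│↓ ↲│↱ ↑│  ↓│
│ ╶─┘ ┌─┘ ╷ │
│↳ → ↑│   │↓│
├─┐ ┌─┘ ┌─┤ │
│ │ │   │ │↓│
│ └─┤ ╶─┤ │ │
│   │   │ │↓│
├─╴ └─╴ │ ╵ │
│       │  B│
└───────┴───┘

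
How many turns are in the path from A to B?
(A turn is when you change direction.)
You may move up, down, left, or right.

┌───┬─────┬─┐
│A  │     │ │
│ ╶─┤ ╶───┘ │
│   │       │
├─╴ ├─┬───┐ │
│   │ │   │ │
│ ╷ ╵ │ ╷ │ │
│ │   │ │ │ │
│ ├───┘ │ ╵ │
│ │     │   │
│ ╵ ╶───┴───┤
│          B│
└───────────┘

Directions: down, right, down, left, down, down, down, right, right, right, right, right
Number of turns: 5

Solution:

┌───┬─────┬─┐
│A  │     │ │
│ ╶─┤ ╶───┘ │
│↳ ↓│       │
├─╴ ├─┬───┐ │
│↓ ↲│ │   │ │
│ ╷ ╵ │ ╷ │ │
│↓│   │ │ │ │
│ ├───┘ │ ╵ │
│↓│     │   │
│ ╵ ╶───┴───┤
│↳ → → → → B│
└───────────┘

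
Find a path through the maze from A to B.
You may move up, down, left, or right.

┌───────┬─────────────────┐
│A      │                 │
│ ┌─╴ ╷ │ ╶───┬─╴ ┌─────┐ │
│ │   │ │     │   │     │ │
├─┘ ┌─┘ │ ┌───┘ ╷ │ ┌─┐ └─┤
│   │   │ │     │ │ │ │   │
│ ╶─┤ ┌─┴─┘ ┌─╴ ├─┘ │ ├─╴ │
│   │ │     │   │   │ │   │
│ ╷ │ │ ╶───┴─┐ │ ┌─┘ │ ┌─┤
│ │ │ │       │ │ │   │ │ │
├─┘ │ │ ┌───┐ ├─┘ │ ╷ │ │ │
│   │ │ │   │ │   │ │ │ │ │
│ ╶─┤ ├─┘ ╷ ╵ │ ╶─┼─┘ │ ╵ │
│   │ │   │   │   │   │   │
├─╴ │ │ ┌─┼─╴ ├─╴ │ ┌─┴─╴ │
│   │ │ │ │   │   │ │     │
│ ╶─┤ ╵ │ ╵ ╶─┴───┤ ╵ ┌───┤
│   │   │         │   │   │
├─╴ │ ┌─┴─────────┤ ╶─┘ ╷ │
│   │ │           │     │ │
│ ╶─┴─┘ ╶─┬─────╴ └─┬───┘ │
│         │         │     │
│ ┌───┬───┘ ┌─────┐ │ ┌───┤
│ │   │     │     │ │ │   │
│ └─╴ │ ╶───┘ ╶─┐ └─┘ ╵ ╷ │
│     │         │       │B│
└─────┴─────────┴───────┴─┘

Finding the shortest path through the maze:
Path length: 50 steps
Directions: right → right → down → left → down → left → down → right → down → down → left → down → right → down → left → down → right → down → left → down → right → right → right → up → right → right → right → right → right → down → left → left → left → down → left → left → down → right → right → right → up → right → right → down → right → right → right → up → right → down

Solution:

┌───────┬─────────────────┐
│A → ↓  │                 │
│ ┌─╴ ╷ │ ╶───┬─╴ ┌─────┐ │
│ │↓ ↲│ │     │   │     │ │
├─┘ ┌─┘ │ ┌───┘ ╷ │ ┌─┐ └─┤
│↓ ↲│   │ │     │ │ │ │   │
│ ╶─┤ ┌─┴─┘ ┌─╴ ├─┘ │ ├─╴ │
│↳ ↓│ │     │   │   │ │   │
│ ╷ │ │ ╶───┴─┐ │ ┌─┘ │ ┌─┤
│ │↓│ │       │ │ │   │ │ │
├─┘ │ │ ┌───┐ ├─┘ │ ╷ │ │ │
│↓ ↲│ │ │   │ │   │ │ │ │ │
│ ╶─┤ ├─┘ ╷ ╵ │ ╶─┼─┘ │ ╵ │
│↳ ↓│ │   │   │   │   │   │
├─╴ │ │ ┌─┼─╴ ├─╴ │ ┌─┴─╴ │
│↓ ↲│ │ │ │   │   │ │     │
│ ╶─┤ ╵ │ ╵ ╶─┴───┤ ╵ ┌───┤
│↳ ↓│   │         │   │   │
├─╴ │ ┌─┴─────────┤ ╶─┘ ╷ │
│↓ ↲│ │↱ → → → → ↓│     │ │
│ ╶─┴─┘ ╶─┬─────╴ └─┬───┘ │
│↳ → → ↑  │↓ ← ← ↲  │     │
│ ┌───┬───┘ ┌─────┐ │ ┌───┤
│ │   │↓ ← ↲│↱ → ↓│ │ │↱ ↓│
│ └─╴ │ ╶───┘ ╶─┐ └─┘ ╵ ╷ │
│     │↳ → → ↑  │↳ → → ↑│B│
└─────┴─────────┴───────┴─┘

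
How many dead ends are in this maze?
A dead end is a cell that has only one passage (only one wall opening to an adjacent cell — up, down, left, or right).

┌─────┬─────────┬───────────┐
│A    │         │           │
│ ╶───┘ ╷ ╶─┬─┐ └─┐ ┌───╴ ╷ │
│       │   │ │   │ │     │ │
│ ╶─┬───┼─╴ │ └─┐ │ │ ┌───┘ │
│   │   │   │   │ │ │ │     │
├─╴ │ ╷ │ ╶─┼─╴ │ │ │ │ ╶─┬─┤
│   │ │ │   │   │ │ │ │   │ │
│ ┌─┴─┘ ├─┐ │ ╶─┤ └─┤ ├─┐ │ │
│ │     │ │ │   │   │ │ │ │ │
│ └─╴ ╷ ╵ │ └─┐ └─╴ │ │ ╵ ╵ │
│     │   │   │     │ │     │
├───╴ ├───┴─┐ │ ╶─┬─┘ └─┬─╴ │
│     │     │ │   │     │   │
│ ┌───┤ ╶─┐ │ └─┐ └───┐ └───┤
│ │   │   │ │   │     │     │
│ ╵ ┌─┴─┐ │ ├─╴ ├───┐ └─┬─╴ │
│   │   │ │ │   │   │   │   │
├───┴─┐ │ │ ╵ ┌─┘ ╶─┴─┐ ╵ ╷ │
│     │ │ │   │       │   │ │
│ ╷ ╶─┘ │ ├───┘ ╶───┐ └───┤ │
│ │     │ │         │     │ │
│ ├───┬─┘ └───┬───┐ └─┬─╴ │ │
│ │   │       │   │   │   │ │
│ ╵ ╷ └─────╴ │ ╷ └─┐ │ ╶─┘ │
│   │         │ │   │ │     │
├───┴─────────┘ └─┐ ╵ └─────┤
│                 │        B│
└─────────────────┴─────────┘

Checking each cell for number of passages:

Dead ends found at positions:
  (0, 2)
  (0, 8)
  (1, 6)
  (3, 2)
  (3, 9)
  (3, 13)
  (4, 1)
  (4, 4)
  (4, 11)
  (6, 9)
  (6, 12)
  (7, 2)
  (8, 2)
  (8, 9)
  (9, 2)
  (10, 5)
  (11, 3)
  (13, 0)
  (13, 8)
  (13, 13)
Total dead ends: 20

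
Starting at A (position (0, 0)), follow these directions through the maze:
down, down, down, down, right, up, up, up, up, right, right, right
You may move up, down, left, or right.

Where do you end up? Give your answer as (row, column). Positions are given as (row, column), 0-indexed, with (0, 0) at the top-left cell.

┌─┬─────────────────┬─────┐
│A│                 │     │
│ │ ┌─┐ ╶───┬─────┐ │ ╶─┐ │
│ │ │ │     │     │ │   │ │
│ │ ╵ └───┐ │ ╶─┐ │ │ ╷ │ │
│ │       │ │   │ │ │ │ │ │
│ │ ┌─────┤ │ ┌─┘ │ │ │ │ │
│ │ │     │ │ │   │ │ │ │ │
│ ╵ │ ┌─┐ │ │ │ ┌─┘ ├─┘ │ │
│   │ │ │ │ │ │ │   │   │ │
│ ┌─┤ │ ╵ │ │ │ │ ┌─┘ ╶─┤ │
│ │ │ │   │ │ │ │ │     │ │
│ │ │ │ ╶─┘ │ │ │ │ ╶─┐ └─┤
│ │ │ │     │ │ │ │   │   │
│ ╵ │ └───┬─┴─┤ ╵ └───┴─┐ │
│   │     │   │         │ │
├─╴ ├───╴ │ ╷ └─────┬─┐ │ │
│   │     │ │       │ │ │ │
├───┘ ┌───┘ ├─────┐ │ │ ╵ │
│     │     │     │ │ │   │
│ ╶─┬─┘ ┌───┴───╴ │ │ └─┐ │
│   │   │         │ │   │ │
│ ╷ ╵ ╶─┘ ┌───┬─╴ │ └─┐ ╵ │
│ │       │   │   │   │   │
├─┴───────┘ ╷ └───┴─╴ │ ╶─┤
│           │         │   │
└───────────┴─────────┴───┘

Following directions step by step:
Start: (0, 0)
  down: (0, 0) → (1, 0)
  down: (1, 0) → (2, 0)
  down: (2, 0) → (3, 0)
  down: (3, 0) → (4, 0)
  right: (4, 0) → (4, 1)
  up: (4, 1) → (3, 1)
  up: (3, 1) → (2, 1)
  up: (2, 1) → (1, 1)
  up: (1, 1) → (0, 1)
  right: (0, 1) → (0, 2)
  right: (0, 2) → (0, 3)
  right: (0, 3) → (0, 4)
Final position: (0, 4)

Path taken:

┌─┬─────────────────┬─────┐
│A│↱ → → B          │     │
│ │ ┌─┐ ╶───┬─────┐ │ ╶─┐ │
│↓│↑│ │     │     │ │   │ │
│ │ ╵ └───┐ │ ╶─┐ │ │ ╷ │ │
│↓│↑      │ │   │ │ │ │ │ │
│ │ ┌─────┤ │ ┌─┘ │ │ │ │ │
│↓│↑│     │ │ │   │ │ │ │ │
│ ╵ │ ┌─┐ │ │ │ ┌─┘ ├─┘ │ │
│↳ ↑│ │ │ │ │ │ │   │   │ │
│ ┌─┤ │ ╵ │ │ │ │ ┌─┘ ╶─┤ │
│ │ │ │   │ │ │ │ │     │ │
│ │ │ │ ╶─┘ │ │ │ │ ╶─┐ └─┤
│ │ │ │     │ │ │ │   │   │
│ ╵ │ └───┬─┴─┤ ╵ └───┴─┐ │
│   │     │   │         │ │
├─╴ ├───╴ │ ╷ └─────┬─┐ │ │
│   │     │ │       │ │ │ │
├───┘ ┌───┘ ├─────┐ │ │ ╵ │
│     │     │     │ │ │   │
│ ╶─┬─┘ ┌───┴───╴ │ │ └─┐ │
│   │   │         │ │   │ │
│ ╷ ╵ ╶─┘ ┌───┬─╴ │ └─┐ ╵ │
│ │       │   │   │   │   │
├─┴───────┘ ╷ └───┴─╴ │ ╶─┤
│           │         │   │
└───────────┴─────────┴───┘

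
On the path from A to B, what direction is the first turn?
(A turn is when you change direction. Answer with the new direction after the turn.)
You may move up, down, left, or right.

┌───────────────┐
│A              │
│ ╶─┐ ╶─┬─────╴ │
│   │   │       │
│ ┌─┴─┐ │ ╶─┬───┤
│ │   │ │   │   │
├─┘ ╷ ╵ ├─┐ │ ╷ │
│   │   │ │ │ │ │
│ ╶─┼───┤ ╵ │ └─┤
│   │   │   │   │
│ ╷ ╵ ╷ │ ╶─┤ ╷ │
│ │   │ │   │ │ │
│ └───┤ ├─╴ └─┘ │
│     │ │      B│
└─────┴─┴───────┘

Directions: right, right, right, right, right, right, right, down, left, left, left, down, right, down, down, left, down, right, down, right, right
First turn direction: down

Solution:

┌───────────────┐
│A → → → → → → ↓│
│ ╶─┐ ╶─┬─────╴ │
│   │   │↓ ← ← ↲│
│ ┌─┴─┐ │ ╶─┬───┤
│ │   │ │↳ ↓│   │
├─┘ ╷ ╵ ├─┐ │ ╷ │
│   │   │ │↓│ │ │
│ ╶─┼───┤ ╵ │ └─┤
│   │   │↓ ↲│   │
│ ╷ ╵ ╷ │ ╶─┤ ╷ │
│ │   │ │↳ ↓│ │ │
│ └───┤ ├─╴ └─┘ │
│     │ │  ↳ → B│
└─────┴─┴───────┘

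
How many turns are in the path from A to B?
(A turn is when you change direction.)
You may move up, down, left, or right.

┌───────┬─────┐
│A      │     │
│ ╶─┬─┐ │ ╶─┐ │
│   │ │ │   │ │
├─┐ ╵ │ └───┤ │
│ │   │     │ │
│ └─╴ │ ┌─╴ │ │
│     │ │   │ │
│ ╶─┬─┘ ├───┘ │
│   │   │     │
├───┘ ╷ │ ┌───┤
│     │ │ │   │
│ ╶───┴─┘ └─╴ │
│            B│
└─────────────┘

Directions: right, right, right, down, down, down, down, left, down, left, left, down, right, right, right, right, right, right
Number of turns: 6

Solution:

┌───────┬─────┐
│A → → ↓│     │
│ ╶─┬─┐ │ ╶─┐ │
│   │ │↓│   │ │
├─┐ ╵ │ └───┤ │
│ │   │↓    │ │
│ └─╴ │ ┌─╴ │ │
│     │↓│   │ │
│ ╶─┬─┘ ├───┘ │
│   │↓ ↲│     │
├───┘ ╷ │ ┌───┤
│↓ ← ↲│ │ │   │
│ ╶───┴─┘ └─╴ │
│↳ → → → → → B│
└─────────────┘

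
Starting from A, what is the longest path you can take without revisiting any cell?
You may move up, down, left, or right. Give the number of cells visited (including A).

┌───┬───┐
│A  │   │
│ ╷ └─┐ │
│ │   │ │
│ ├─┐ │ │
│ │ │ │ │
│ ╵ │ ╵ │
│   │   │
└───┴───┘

Finding longest simple path using DFS:
Start: (0, 0)
Longest path visits 11 cells
Path: A → right → down → right → down → down → right → up → up → up → left

Solution:

┌───┬───┐
│A ↓│B ↰│
│ ╷ └─┐ │
│ │↳ ↓│↑│
│ ├─┐ │ │
│ │ │↓│↑│
│ ╵ │ ╵ │
│   │↳ ↑│
└───┴───┘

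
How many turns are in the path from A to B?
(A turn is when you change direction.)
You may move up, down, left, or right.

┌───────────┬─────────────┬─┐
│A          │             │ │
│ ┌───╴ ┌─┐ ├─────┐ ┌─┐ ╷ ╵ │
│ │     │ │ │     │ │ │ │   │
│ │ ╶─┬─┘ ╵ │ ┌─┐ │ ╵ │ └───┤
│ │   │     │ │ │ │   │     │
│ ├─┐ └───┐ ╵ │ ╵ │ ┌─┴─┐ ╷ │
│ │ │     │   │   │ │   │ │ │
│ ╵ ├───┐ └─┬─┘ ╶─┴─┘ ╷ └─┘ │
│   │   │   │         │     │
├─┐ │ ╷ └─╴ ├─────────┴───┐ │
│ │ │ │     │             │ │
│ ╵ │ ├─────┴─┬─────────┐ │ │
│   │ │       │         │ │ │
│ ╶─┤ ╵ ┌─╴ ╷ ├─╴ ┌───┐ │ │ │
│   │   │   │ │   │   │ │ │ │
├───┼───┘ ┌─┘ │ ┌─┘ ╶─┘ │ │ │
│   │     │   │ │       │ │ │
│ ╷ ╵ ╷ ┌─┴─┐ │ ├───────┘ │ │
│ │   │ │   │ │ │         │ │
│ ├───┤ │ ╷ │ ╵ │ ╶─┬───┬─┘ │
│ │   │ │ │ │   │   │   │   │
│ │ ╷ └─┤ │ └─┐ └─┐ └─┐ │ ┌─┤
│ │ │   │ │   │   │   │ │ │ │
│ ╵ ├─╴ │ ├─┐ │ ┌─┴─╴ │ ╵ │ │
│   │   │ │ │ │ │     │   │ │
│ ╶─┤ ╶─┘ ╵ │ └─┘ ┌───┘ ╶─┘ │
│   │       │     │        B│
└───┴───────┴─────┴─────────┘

Directions: right, right, right, right, right, down, down, down, right, up, up, right, right, down, down, left, down, right, right, right, up, right, down, right, right, down, down, down, down, down, down, left, down, down, left, down, right, right
Number of turns: 18

Solution:

┌───────────┬─────────────┬─┐
│A → → → → ↓│             │ │
│ ┌───╴ ┌─┐ ├─────┐ ┌─┐ ╷ ╵ │
│ │     │ │↓│↱ → ↓│ │ │ │   │
│ │ ╶─┬─┘ ╵ │ ┌─┐ │ ╵ │ └───┤
│ │   │    ↓│↑│ │↓│   │     │
│ ├─┐ └───┐ ╵ │ ╵ │ ┌─┴─┐ ╷ │
│ │ │     │↳ ↑│↓ ↲│ │↱ ↓│ │ │
│ ╵ ├───┐ └─┬─┘ ╶─┴─┘ ╷ └─┘ │
│   │   │   │  ↳ → → ↑│↳ → ↓│
├─┐ │ ╷ └─╴ ├─────────┴───┐ │
│ │ │ │     │             │↓│
│ ╵ │ ├─────┴─┬─────────┐ │ │
│   │ │       │         │ │↓│
│ ╶─┤ ╵ ┌─╴ ╷ ├─╴ ┌───┐ │ │ │
│   │   │   │ │   │   │ │ │↓│
├───┼───┘ ┌─┘ │ ┌─┘ ╶─┘ │ │ │
│   │     │   │ │       │ │↓│
│ ╷ ╵ ╷ ┌─┴─┐ │ ├───────┘ │ │
│ │   │ │   │ │ │         │↓│
│ ├───┤ │ ╷ │ ╵ │ ╶─┬───┬─┘ │
│ │   │ │ │ │   │   │   │↓ ↲│
│ │ ╷ └─┤ │ └─┐ └─┐ └─┐ │ ┌─┤
│ │ │   │ │   │   │   │ │↓│ │
│ ╵ ├─╴ │ ├─┐ │ ┌─┴─╴ │ ╵ │ │
│   │   │ │ │ │ │     │↓ ↲│ │
│ ╶─┤ ╶─┘ ╵ │ └─┘ ┌───┘ ╶─┘ │
│   │       │     │    ↳ → B│
└───┴───────┴─────┴─────────┘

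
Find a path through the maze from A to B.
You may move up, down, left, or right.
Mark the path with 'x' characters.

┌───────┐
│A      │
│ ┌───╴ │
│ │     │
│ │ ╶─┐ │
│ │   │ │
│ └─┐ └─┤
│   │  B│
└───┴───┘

Finding the shortest path through the maze:
Path length: 10 steps
Directions: right → right → right → down → left → left → down → right → down → right

Solution:

┌───────┐
│A x x x│
│ ┌───╴ │
│ │x x x│
│ │ ╶─┐ │
│ │x x│ │
│ └─┐ └─┤
│   │x B│
└───┴───┘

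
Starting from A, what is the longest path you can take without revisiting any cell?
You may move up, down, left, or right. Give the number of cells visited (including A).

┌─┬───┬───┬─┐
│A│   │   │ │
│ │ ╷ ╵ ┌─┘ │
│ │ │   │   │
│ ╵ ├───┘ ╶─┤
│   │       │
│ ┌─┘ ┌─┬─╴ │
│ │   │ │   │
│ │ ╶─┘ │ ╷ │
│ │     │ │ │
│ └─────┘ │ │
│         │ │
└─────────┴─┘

Finding longest simple path using DFS:
Start: (0, 0)
Longest path visits 23 cells
Path: A → down → down → down → down → down → right → right → right → right → up → up → right → up → left → left → left → down → left → down → right → right → up

Solution:

┌─┬───┬───┬─┐
│A│   │   │ │
│ │ ╷ ╵ ┌─┘ │
│↓│ │   │   │
│ ╵ ├───┘ ╶─┤
│↓  │↓ ← ← ↰│
│ ┌─┘ ┌─┬─╴ │
│↓│↓ ↲│B│↱ ↑│
│ │ ╶─┘ │ ╷ │
│↓│↳ → ↑│↑│ │
│ └─────┘ │ │
│↳ → → → ↑│ │
└─────────┴─┘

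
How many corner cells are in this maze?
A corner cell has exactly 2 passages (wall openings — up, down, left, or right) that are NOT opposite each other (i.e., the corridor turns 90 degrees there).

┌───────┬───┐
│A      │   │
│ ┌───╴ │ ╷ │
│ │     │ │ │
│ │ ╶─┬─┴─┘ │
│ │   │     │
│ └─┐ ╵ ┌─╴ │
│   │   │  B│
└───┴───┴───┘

Counting corner cells (2 non-opposite passages):
Total corners: 13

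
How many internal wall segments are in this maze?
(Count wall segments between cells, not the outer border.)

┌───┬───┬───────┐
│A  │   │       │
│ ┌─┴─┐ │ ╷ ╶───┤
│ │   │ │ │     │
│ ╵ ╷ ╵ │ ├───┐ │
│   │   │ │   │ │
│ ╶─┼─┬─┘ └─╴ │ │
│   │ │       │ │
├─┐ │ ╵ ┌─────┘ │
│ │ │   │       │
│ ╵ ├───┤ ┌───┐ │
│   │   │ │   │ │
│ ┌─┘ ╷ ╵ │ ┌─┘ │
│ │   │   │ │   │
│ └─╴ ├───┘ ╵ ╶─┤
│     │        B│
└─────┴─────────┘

Counting internal wall segments:
Total internal walls: 49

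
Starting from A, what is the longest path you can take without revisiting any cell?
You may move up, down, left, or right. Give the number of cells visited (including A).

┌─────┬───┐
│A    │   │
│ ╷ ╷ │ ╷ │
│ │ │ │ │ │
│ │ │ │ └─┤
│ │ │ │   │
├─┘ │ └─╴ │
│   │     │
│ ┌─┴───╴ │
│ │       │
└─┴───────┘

Finding longest simple path using DFS:
Start: (0, 0)
Longest path visits 14 cells
Path: A → right → right → down → down → down → right → right → up → left → up → up → right → down

Solution:

┌─────┬───┐
│A → ↓│↱ ↓│
│ ╷ ╷ │ ╷ │
│ │ │↓│↑│B│
│ │ │ │ └─┤
│ │ │↓│↑ ↰│
├─┘ │ └─╴ │
│   │↳ → ↑│
│ ┌─┴───╴ │
│ │       │
└─┴───────┘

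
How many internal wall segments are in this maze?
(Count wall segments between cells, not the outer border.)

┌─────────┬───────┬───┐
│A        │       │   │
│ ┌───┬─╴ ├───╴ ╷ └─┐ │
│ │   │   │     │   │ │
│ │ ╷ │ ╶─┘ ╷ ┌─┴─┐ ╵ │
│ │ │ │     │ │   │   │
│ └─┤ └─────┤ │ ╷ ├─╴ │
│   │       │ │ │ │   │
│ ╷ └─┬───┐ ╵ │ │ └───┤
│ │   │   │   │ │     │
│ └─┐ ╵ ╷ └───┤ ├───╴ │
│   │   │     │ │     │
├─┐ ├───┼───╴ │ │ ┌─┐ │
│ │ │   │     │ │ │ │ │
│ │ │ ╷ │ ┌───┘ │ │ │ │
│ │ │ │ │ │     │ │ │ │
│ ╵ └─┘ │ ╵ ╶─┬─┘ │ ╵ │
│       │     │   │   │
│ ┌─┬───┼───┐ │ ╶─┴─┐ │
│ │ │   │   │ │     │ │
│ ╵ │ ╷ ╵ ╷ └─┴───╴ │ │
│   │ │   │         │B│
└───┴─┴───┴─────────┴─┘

Counting internal wall segments:
Total internal walls: 100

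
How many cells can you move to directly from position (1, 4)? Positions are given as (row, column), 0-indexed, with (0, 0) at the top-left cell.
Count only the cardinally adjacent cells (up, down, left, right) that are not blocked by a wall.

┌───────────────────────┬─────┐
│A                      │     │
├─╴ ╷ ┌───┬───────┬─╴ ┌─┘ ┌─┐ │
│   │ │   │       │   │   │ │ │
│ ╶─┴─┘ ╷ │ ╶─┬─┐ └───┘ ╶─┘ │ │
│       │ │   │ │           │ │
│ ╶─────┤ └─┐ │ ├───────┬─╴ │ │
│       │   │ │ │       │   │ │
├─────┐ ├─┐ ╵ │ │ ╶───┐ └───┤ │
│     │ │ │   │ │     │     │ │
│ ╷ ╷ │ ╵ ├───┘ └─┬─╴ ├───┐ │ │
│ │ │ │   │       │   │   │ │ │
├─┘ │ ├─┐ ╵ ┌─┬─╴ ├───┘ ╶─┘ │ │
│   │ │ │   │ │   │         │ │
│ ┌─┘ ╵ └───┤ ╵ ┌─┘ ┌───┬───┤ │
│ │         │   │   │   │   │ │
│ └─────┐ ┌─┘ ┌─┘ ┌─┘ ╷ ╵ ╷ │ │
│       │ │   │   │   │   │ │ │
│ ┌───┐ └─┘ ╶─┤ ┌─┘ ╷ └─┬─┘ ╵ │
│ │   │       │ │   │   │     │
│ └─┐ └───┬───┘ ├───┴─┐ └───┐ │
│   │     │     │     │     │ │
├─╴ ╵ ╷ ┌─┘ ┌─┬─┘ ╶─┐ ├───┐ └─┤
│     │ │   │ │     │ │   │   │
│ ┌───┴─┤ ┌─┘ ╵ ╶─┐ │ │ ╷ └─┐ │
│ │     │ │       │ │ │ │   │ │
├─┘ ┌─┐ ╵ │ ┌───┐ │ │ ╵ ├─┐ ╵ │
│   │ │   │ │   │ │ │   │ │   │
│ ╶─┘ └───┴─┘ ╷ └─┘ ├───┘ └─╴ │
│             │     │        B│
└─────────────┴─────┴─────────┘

Checking passable neighbors of (1, 4):
Neighbors: (2, 4), (1, 3)
Count: 2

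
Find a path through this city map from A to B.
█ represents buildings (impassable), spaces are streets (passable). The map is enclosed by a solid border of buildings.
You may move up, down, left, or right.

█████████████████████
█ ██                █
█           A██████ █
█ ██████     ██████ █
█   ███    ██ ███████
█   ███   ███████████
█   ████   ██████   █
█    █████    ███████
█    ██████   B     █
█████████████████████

Finding the shortest path from A to B:
Movement: cardinal only
Path length: 14 steps
Directions: down → left → left → down → left → down → down → right → down → right → down → right → right → right

Solution:

█████████████████████
█ ██                █
█           A██████ █
█ ██████  ↓←↲██████ █
█   ███  ↓↲██ ███████
█   ███  ↓███████████
█   ████ ↳↓██████   █
█    █████↳↓  ███████
█    ██████↳→→B     █
█████████████████████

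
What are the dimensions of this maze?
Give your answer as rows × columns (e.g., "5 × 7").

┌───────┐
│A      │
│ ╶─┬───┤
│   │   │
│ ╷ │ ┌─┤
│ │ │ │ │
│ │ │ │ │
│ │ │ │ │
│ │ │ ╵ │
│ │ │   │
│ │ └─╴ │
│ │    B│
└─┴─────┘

Counting the maze dimensions:
Rows (vertical): 6
Columns (horizontal): 4
Dimensions: 6 × 4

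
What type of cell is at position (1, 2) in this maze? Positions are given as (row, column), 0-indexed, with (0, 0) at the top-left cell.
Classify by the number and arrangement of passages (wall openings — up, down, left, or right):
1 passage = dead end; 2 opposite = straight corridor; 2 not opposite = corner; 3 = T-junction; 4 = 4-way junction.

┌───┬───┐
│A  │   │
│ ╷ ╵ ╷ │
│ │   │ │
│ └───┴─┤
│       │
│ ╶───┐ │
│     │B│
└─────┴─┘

Checking cell at (1, 2):
Number of passages: 2
Cell type: corner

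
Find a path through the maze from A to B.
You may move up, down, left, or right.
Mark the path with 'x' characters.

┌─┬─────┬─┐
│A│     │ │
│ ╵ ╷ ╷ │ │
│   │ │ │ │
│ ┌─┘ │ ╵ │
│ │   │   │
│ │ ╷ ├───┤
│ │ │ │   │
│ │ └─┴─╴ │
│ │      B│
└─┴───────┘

Finding the shortest path through the maze:
Path length: 12 steps
Directions: down → right → up → right → down → down → left → down → down → right → right → right

Solution:

┌─┬─────┬─┐
│A│x x  │ │
│ ╵ ╷ ╷ │ │
│x x│x│ │ │
│ ┌─┘ │ ╵ │
│ │x x│   │
│ │ ╷ ├───┤
│ │x│ │   │
│ │ └─┴─╴ │
│ │x x x B│
└─┴───────┘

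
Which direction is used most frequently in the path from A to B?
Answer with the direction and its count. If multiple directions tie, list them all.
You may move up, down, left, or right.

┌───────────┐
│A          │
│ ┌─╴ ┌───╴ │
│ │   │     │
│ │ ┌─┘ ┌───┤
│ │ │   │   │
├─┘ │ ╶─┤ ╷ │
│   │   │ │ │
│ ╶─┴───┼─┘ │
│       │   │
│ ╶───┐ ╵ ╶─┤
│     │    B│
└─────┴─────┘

Directions: right, right, down, left, down, down, left, down, right, right, right, down, right, right
Counts: {'right': 7, 'down': 5, 'left': 2}
Most common: right (7 times)

Solution:

┌───────────┐
│A → ↓      │
│ ┌─╴ ┌───╴ │
│ │↓ ↲│     │
│ │ ┌─┘ ┌───┤
│ │↓│   │   │
├─┘ │ ╶─┤ ╷ │
│↓ ↲│   │ │ │
│ ╶─┴───┼─┘ │
│↳ → → ↓│   │
│ ╶───┐ ╵ ╶─┤
│     │↳ → B│
└─────┴─────┘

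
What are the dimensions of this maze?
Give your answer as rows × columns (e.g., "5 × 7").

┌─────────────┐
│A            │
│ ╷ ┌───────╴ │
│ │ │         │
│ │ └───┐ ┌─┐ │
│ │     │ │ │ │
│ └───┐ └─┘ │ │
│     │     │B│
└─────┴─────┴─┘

Counting the maze dimensions:
Rows (vertical): 4
Columns (horizontal): 7
Dimensions: 4 × 7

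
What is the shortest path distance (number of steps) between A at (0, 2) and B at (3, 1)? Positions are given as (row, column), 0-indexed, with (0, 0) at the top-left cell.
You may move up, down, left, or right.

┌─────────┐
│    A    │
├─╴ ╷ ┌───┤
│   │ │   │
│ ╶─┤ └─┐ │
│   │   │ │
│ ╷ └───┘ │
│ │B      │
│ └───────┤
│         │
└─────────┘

Finding path from (0, 2) to (3, 1):
Path: (0,2) → (0,1) → (1,1) → (1,0) → (2,0) → (2,1) → (3,1)
Distance: 6 steps

Solution:

┌─────────┐
│  ↓ A    │
├─╴ ╷ ┌───┤
│↓ ↲│ │   │
│ ╶─┤ └─┐ │
│↳ ↓│   │ │
│ ╷ └───┘ │
│ │B      │
│ └───────┤
│         │
└─────────┘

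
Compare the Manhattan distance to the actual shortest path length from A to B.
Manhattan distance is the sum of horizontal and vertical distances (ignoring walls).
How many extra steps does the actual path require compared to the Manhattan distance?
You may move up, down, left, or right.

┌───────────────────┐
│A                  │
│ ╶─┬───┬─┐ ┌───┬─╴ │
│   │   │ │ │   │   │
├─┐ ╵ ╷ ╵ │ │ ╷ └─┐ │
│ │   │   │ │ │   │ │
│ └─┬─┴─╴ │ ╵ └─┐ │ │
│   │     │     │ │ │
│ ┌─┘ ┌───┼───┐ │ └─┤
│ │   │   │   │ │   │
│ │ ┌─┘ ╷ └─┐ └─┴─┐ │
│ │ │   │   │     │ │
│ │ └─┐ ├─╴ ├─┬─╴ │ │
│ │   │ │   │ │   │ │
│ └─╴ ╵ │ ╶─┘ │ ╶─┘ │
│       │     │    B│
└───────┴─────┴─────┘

Manhattan distance: |7 - 0| + |9 - 0| = 16
Actual path length: 20
Extra steps: 20 - 16 = 4

Solution:

┌───────────────────┐
│A → → → → ↓        │
│ ╶─┬───┬─┐ ┌───┬─╴ │
│   │   │ │↓│↱ ↓│   │
├─┐ ╵ ╷ ╵ │ │ ╷ └─┐ │
│ │   │   │↓│↑│↳ ↓│ │
│ └─┬─┴─╴ │ ╵ └─┐ │ │
│   │     │↳ ↑  │↓│ │
│ ┌─┘ ┌───┼───┐ │ └─┤
│ │   │   │   │ │↳ ↓│
│ │ ┌─┘ ╷ └─┐ └─┴─┐ │
│ │ │   │   │     │↓│
│ │ └─┐ ├─╴ ├─┬─╴ │ │
│ │   │ │   │ │   │↓│
│ └─╴ ╵ │ ╶─┘ │ ╶─┘ │
│       │     │    B│
└───────┴─────┴─────┘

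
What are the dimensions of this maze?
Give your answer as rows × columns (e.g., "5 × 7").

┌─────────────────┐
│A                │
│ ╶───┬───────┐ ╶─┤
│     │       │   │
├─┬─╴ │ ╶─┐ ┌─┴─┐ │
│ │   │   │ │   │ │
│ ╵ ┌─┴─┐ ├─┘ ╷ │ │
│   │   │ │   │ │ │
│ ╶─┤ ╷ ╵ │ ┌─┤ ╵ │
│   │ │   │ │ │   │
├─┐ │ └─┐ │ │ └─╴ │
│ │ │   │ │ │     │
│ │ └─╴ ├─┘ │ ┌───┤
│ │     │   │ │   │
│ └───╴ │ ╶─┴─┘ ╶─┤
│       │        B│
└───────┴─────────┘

Counting the maze dimensions:
Rows (vertical): 8
Columns (horizontal): 9
Dimensions: 8 × 9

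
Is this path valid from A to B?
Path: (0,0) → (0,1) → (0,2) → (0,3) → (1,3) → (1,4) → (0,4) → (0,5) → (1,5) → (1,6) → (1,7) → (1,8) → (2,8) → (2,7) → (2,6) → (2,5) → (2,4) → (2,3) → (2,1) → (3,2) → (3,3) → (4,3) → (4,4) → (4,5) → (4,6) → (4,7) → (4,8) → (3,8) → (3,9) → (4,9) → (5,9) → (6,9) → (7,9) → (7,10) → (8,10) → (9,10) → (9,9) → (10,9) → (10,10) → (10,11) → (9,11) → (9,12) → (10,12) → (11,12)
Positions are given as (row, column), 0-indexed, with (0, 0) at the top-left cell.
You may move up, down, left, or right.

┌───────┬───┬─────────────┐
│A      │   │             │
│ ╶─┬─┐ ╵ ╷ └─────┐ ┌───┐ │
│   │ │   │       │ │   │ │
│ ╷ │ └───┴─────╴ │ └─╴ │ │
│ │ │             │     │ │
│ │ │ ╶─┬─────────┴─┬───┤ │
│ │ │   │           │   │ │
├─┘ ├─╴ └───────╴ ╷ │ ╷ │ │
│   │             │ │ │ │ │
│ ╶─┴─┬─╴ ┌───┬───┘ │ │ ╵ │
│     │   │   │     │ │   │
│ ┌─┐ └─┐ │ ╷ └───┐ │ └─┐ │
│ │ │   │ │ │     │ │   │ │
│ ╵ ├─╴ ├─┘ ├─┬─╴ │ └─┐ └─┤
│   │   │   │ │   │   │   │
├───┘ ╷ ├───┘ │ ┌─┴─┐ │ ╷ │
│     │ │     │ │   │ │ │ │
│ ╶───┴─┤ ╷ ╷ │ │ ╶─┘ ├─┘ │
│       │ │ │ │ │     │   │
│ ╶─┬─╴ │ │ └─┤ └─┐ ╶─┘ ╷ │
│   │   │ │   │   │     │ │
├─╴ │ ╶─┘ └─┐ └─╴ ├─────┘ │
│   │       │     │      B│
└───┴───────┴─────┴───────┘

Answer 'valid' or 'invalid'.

Checking path validity:
Result: Invalid move at step 18: cannot move from (2, 3) to (2, 1).

invalid

Correct solution:

┌───────┬───┬─────────────┐
│A → → ↓│↱ ↓│             │
│ ╶─┬─┐ ╵ ╷ └─────┐ ┌───┐ │
│   │ │↳ ↑│↳ → → ↓│ │   │ │
│ ╷ │ └───┴─────╴ │ └─╴ │ │
│ │ │↓ ← ← ← ← ← ↲│     │ │
│ │ │ ╶─┬─────────┴─┬───┤ │
│ │ │↳ ↓│        ↱ ↓│   │ │
├─┘ ├─╴ └───────╴ ╷ │ ╷ │ │
│   │  ↳ → → → → ↑│↓│ │ │ │
│ ╶─┴─┬─╴ ┌───┬───┘ │ │ ╵ │
│     │   │   │    ↓│ │   │
│ ┌─┐ └─┐ │ ╷ └───┐ │ └─┐ │
│ │ │   │ │ │     │↓│   │ │
│ ╵ ├─╴ ├─┘ ├─┬─╴ │ └─┐ └─┤
│   │   │   │ │   │↳ ↓│   │
├───┘ ╷ ├───┘ │ ┌─┴─┐ │ ╷ │
│     │ │     │ │   │↓│ │ │
│ ╶───┴─┤ ╷ ╷ │ │ ╶─┘ ├─┘ │
│       │ │ │ │ │  ↓ ↲│↱ ↓│
│ ╶─┬─╴ │ │ └─┤ └─┐ ╶─┘ ╷ │
│   │   │ │   │   │↳ → ↑│↓│
├─╴ │ ╶─┘ └─┐ └─╴ ├─────┘ │
│   │       │     │      B│
└───┴───────┴─────┴───────┘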